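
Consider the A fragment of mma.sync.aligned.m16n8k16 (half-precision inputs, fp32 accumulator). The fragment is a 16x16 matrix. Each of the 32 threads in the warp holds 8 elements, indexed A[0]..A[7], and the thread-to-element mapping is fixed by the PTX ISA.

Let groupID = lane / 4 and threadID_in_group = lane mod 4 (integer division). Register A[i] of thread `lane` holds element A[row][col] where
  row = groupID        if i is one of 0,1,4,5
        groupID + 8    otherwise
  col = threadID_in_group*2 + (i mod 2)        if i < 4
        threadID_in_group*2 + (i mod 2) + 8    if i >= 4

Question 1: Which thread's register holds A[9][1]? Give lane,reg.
r=9→G=1,rhi=1  c=1→chi=0,T=0,p=1
L=1*4+0=4  i=0*4+1*2+1=3

4,3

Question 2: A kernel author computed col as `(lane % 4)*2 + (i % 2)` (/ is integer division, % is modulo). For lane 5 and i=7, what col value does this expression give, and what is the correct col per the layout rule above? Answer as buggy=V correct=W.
`(lane % 4)*2 + (i % 2)`[5,7]->3
lane 5: gid=1 (5/4), tid=1 (5%4)
i=7: r=1+8=9, c=1*2+1+8=11
col: 3 vs 11

buggy=3 correct=11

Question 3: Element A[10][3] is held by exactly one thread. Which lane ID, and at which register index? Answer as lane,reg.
r=10⇒gr=2,Rb=1  c=3⇒Cb=0,th=1,odd=1
L=2*4+1=9  i=0*4+1*2+1=3

9,3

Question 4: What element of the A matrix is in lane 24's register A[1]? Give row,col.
6,1

lane 24⇒24/4=6, 24 mod 4=0
i=1  r:6+0⇒6  c:2·0+1+0⇒1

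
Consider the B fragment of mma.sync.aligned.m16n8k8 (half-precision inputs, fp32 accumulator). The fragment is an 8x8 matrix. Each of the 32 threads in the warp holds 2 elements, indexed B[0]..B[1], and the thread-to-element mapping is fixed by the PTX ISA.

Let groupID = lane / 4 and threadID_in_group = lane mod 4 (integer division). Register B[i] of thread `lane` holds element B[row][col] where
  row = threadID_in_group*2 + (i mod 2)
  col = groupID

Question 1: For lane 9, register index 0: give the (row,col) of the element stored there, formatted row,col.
9: grp=2,tig=1
[0] (1*2+0,2) = (2,2)

2,2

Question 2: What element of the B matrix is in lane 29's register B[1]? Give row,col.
L=29->g=29>>2=7, t=29&3=1
[1]->row 1·2+1=3  col g=7

3,7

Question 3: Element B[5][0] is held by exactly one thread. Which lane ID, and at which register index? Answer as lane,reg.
c:0=>grp=0  r:5=>tig=2,lo=1
L=0*4+2=2  i=1=1

2,1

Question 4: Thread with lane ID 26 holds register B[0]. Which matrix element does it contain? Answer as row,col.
L=26=>grp=26>>2=6, tig=26&3=2
[0]=>row 2·2+0=4  col grp=6

4,6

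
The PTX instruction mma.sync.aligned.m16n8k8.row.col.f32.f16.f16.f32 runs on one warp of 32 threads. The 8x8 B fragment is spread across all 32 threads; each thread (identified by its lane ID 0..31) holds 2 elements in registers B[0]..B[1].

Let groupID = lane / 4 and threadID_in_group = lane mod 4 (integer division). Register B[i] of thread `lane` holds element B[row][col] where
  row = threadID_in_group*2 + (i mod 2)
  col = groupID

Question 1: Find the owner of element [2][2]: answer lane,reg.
9,0

c=2→G=2  r=2→T=1,p=0
L=2*4+1=9  i=0=0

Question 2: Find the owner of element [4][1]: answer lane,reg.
c=1→G=1  r=4→T=2,p=0
L=1*4+2=6  i=0=0

6,0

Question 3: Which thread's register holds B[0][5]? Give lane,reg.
c=5⇒gr=5  r=0⇒th=0,odd=0
L=5*4+0=20  i=0=0

20,0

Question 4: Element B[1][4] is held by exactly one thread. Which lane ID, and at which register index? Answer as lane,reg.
16,1

c=4⇒gr=4  r=1⇒th=0,odd=1
L=4*4+0=16  i=1=1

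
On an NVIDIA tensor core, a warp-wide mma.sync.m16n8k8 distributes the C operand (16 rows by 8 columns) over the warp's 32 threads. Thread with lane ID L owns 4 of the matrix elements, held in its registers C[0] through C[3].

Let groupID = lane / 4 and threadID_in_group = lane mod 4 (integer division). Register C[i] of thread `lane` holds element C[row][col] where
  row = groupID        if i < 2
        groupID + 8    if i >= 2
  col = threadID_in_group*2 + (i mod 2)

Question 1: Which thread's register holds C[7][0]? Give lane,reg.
r=7⇒gr=7,Rb=0  c=0⇒th=0,odd=0
L=7*4+0=28  i=0*2+0=0

28,0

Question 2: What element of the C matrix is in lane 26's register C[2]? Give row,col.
lane 26=>26/4=6, 26 mod 4=2
i=2  r:6+8=>14  c:2·2+0=>4

14,4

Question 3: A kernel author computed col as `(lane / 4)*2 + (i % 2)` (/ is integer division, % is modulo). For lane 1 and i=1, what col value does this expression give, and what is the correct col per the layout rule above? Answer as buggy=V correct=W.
`(lane / 4)*2 + (i % 2)`[1,1]->1
L=1->gid=1>>2=0, tid=1&3=1
[1]->row 0+0=0  col 1·2+1=3
col: 1 vs 3

buggy=1 correct=3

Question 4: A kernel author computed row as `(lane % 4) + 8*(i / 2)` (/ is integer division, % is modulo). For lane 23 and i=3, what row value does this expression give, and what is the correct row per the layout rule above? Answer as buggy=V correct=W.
`(lane % 4) + 8*(i / 2)`[23,3]->11
lane 23: g=5 (23/4), t=3 (23%4)
i=3: r=5+8=13, c=3*2+1=7
row: 11 vs 13

buggy=11 correct=13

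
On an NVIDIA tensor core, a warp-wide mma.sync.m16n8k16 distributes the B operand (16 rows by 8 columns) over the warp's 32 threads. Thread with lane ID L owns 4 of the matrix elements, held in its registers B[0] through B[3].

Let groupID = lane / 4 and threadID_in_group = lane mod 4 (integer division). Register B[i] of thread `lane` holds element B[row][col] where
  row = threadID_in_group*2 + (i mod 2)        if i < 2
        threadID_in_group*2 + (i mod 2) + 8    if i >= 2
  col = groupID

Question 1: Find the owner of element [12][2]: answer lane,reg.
c:2=>grp=2  r:12=>rB=1,tig=2,lo=0
L=2*4+2=10  i=1*2+0=2

10,2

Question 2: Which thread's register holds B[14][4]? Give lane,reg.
19,2

c=4→G=4  r=14→rhi=1,T=3,p=0
L=4*4+3=19  i=1*2+0=2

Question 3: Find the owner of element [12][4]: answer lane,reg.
18,2

c: 4->gid=4  r: 12->r8=1,tid=2,i&1=0
L=4*4+2=18  i=1*2+0=2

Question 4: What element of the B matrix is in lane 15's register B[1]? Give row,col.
15: G=3,T=3
[1] (3*2+1+0,3) = (7,3)

7,3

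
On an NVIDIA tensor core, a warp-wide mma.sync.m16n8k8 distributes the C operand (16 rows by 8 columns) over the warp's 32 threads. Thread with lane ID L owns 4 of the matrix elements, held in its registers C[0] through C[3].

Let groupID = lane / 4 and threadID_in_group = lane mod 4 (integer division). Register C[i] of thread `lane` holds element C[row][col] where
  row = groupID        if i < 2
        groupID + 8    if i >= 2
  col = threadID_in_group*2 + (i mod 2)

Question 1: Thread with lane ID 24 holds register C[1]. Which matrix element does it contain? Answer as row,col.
lane 24→24/4=6, 24 mod 4=0
i=1  r:6+0→6  c:2·0+1→1

6,1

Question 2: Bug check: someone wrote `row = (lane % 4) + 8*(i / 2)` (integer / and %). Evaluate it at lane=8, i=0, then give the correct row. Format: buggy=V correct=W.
buggy=0 correct=2

`(lane % 4) + 8*(i / 2)`[8,0]->0
lane 8->8/4=2, 8 mod 4=0
i=0  r:2+0->2  c:2·0+0->0
row: 0 vs 2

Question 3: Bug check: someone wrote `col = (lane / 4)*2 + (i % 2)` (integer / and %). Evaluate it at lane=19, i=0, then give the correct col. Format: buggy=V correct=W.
buggy=8 correct=6

`(lane / 4)*2 + (i % 2)`[19,0]→8
lane 19→19/4=4, 19 mod 4=3
i=0  r:4+0→4  c:2·3+0→6
col: 8 vs 6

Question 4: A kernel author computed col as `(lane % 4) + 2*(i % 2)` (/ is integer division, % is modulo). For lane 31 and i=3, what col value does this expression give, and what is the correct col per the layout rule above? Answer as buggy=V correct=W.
buggy=5 correct=7

`(lane % 4) + 2*(i % 2)`[31,3]⇒5
L=31⇒gr=31>>2=7, th=31&3=3
[3]⇒row 7+8=15  col 3·2+1=7
col: 5 vs 7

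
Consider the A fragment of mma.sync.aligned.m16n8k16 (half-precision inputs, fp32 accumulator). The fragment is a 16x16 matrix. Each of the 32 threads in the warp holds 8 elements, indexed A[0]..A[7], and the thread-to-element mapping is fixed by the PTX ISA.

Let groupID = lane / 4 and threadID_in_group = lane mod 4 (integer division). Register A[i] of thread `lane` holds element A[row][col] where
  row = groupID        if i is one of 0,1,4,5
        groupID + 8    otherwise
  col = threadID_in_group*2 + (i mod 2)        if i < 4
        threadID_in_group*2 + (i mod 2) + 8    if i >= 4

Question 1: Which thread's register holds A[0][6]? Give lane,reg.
r=0->g=0,rb=0  c=6->cb=0,t=3,b0=0
L=0*4+3=3  i=0*4+0*2+0=0

3,0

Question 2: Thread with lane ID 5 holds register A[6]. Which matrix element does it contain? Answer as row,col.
9,10

5: gid=1,tid=1
[6] (1+8,1*2+0+8) = (9,10)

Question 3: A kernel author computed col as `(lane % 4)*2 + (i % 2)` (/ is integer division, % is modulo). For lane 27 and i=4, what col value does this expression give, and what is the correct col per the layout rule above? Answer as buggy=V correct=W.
`(lane % 4)*2 + (i % 2)`[27,4]->6
lane 27->27/4=6, 27 mod 4=3
i=4  r:6+0->6  c:2·3+0+8->14
col: 6 vs 14

buggy=6 correct=14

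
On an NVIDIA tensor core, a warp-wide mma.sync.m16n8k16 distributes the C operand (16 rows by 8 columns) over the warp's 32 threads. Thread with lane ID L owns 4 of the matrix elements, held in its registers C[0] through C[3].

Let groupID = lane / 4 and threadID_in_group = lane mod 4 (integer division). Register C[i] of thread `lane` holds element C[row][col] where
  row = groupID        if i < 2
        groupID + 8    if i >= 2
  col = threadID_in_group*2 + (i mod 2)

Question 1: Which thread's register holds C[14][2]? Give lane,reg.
r:14=>grp=6,rB=1  c:2=>tig=1,lo=0
L=6*4+1=25  i=1*2+0=2

25,2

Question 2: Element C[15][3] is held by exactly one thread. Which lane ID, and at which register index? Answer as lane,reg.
r=15->g=7,rb=1  c=3->t=1,b0=1
L=7*4+1=29  i=1*2+1=3

29,3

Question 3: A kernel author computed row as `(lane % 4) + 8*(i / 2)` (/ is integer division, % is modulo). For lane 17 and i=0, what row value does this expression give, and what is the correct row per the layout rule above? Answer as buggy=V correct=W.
`(lane % 4) + 8*(i / 2)`[17,0]→1
lane 17→17/4=4, 17 mod 4=1
i=0  r:4+0→4  c:2·1+0→2
row: 1 vs 4

buggy=1 correct=4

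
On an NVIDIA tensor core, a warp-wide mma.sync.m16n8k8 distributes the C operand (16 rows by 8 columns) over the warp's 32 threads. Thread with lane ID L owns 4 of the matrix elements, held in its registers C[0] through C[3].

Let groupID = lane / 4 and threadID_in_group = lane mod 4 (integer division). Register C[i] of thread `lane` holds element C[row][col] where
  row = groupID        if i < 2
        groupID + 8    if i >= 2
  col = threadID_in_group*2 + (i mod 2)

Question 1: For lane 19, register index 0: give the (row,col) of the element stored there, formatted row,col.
4,6

lane 19->19/4=4, 19 mod 4=3
i=0  r:4+0->4  c:2·3+0->6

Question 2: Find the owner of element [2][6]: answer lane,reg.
r:2=>grp=2,rB=0  c:6=>tig=3,lo=0
L=2*4+3=11  i=0*2+0=0

11,0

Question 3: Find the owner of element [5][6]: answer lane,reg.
23,0

r=5⇒gr=5,Rb=0  c=6⇒th=3,odd=0
L=5*4+3=23  i=0*2+0=0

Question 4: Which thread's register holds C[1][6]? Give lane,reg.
7,0

r=1⇒gr=1,Rb=0  c=6⇒th=3,odd=0
L=1*4+3=7  i=0*2+0=0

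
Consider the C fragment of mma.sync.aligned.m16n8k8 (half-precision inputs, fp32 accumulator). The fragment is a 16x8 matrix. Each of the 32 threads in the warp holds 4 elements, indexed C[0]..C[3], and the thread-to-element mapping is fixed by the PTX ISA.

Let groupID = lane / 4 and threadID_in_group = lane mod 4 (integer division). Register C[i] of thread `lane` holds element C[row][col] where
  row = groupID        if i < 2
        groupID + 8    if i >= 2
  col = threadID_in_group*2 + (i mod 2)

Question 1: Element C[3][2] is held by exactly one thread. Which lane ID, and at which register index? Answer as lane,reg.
r=3⇒gr=3,Rb=0  c=2⇒th=1,odd=0
L=3*4+1=13  i=0*2+0=0

13,0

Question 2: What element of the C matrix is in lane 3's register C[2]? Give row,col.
lane 3: gr=0 (3/4), th=3 (3%4)
i=2: r=0+8=8, c=3*2+0=6

8,6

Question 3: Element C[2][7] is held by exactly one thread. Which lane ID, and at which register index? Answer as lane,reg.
r=2->g=2,rb=0  c=7->t=3,b0=1
L=2*4+3=11  i=0*2+1=1

11,1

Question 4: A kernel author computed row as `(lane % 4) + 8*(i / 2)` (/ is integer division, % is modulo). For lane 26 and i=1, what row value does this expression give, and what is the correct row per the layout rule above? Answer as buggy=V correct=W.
buggy=2 correct=6

`(lane % 4) + 8*(i / 2)`[26,1]=>2
lane 26: grp=6 (26/4), tig=2 (26%4)
i=1: r=6+0=6, c=2*2+1=5
row: 2 vs 6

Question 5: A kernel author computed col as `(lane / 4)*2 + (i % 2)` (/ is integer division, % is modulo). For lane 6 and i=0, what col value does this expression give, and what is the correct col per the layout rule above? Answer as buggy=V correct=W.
`(lane / 4)*2 + (i % 2)`[6,0]->2
lane 6: g=1 (6/4), t=2 (6%4)
i=0: r=1+0=1, c=2*2+0=4
col: 2 vs 4

buggy=2 correct=4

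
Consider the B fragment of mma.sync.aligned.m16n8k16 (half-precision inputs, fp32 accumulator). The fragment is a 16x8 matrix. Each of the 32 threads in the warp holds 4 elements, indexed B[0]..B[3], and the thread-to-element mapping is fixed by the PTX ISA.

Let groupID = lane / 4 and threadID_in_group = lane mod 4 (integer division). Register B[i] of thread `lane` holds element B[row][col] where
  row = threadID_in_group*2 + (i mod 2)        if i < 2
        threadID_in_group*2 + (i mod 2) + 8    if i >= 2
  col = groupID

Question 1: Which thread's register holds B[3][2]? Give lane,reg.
9,1

c=2->g=2  r=3->rb=0,t=1,b0=1
L=2*4+1=9  i=0*2+1=1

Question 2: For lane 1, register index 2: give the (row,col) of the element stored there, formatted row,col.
lane 1: G=0 (1/4), T=1 (1%4)
i=2: r=1*2+0+8=10, c=G=0

10,0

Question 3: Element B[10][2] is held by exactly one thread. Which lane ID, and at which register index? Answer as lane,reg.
c:2=>grp=2  r:10=>rB=1,tig=1,lo=0
L=2*4+1=9  i=1*2+0=2

9,2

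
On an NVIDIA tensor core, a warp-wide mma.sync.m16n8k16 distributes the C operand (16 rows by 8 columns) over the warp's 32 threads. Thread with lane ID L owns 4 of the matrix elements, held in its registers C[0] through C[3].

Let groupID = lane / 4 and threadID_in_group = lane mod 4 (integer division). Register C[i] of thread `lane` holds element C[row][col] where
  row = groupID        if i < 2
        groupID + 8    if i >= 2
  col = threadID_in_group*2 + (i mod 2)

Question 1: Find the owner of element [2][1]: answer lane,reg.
r=2→G=2,rhi=0  c=1→T=0,p=1
L=2*4+0=8  i=0*2+1=1

8,1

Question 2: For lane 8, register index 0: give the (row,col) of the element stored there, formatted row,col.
lane 8->8/4=2, 8 mod 4=0
i=0  r:2+0->2  c:2·0+0->0

2,0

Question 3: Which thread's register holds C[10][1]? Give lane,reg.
r=10→G=2,rhi=1  c=1→T=0,p=1
L=2*4+0=8  i=1*2+1=3

8,3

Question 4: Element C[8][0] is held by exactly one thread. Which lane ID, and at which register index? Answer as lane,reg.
r=8⇒gr=0,Rb=1  c=0⇒th=0,odd=0
L=0*4+0=0  i=1*2+0=2

0,2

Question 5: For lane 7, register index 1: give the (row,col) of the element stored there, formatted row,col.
lane 7: G=1 (7/4), T=3 (7%4)
i=1: r=1+0=1, c=3*2+1=7

1,7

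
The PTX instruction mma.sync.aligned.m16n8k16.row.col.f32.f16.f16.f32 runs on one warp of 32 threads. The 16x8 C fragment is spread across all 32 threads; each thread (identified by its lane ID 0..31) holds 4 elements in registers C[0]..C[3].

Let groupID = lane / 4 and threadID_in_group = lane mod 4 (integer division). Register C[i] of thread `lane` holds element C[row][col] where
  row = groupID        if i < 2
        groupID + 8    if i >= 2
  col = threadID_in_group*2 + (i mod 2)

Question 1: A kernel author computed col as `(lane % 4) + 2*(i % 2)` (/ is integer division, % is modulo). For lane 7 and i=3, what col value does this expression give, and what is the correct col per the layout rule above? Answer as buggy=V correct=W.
buggy=5 correct=7

`(lane % 4) + 2*(i % 2)`[7,3]->5
7: gid=1,tid=3
[3] (1+8,3*2+1) = (9,7)
col: 5 vs 7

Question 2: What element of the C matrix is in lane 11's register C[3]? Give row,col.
10,7

L=11→G=11>>2=2, T=11&3=3
[3]→row 2+8=10  col 3·2+1=7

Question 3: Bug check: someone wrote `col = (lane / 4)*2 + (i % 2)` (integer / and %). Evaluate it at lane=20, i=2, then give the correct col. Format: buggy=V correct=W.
buggy=10 correct=0

`(lane / 4)*2 + (i % 2)`[20,2]->10
20: g=5,t=0
[2] (5+8,0*2+0) = (13,0)
col: 10 vs 0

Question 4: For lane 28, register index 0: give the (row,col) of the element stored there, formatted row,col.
L=28→G=28>>2=7, T=28&3=0
[0]→row 7+0=7  col 0·2+0=0

7,0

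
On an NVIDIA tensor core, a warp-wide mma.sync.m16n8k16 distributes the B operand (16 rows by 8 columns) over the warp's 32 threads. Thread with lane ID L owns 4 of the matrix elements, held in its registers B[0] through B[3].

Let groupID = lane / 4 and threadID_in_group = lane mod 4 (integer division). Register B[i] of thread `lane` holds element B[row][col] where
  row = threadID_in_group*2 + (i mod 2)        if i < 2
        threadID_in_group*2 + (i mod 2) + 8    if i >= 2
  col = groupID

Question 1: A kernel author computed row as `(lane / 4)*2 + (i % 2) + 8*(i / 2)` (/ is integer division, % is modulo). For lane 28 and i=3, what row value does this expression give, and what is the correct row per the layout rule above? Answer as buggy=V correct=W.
buggy=23 correct=9

`(lane / 4)*2 + (i % 2) + 8*(i / 2)`[28,3]->23
L=28->g=28>>2=7, t=28&3=0
[3]->row 0·2+1+8=9  col g=7
row: 23 vs 9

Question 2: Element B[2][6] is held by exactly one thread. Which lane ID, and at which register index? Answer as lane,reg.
25,0

c:6=>grp=6  r:2=>rB=0,tig=1,lo=0
L=6*4+1=25  i=0*2+0=0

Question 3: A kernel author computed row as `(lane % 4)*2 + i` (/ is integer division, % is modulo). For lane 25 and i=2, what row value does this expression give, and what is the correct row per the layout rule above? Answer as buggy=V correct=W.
`(lane % 4)*2 + i`[25,2]->4
25: gid=6,tid=1
[2] (1*2+0+8,6) = (10,6)
row: 4 vs 10

buggy=4 correct=10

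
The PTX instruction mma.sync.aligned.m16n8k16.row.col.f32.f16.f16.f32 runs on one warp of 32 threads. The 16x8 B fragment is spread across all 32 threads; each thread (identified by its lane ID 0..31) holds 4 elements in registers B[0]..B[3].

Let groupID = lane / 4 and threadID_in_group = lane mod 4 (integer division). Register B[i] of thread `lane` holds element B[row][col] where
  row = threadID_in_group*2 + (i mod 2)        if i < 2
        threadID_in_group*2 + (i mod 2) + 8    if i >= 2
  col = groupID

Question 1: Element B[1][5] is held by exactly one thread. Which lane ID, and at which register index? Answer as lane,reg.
c=5->g=5  r=1->rb=0,t=0,b0=1
L=5*4+0=20  i=0*2+1=1

20,1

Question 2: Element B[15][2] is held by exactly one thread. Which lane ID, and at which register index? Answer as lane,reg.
c=2->g=2  r=15->rb=1,t=3,b0=1
L=2*4+3=11  i=1*2+1=3

11,3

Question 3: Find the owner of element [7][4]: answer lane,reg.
19,1

c=4->g=4  r=7->rb=0,t=3,b0=1
L=4*4+3=19  i=0*2+1=1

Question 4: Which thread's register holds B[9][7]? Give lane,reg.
28,3

c: 7->gid=7  r: 9->r8=1,tid=0,i&1=1
L=7*4+0=28  i=1*2+1=3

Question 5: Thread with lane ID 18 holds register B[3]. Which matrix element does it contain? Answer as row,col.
13,4

18: gr=4,th=2
[3] (2*2+1+8,4) = (13,4)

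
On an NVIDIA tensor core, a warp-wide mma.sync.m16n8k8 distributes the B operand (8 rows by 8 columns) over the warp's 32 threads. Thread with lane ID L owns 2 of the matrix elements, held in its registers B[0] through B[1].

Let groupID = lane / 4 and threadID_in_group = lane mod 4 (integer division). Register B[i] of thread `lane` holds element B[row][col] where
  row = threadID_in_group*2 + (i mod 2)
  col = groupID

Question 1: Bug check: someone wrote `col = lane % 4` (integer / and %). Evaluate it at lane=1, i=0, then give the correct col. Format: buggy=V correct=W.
buggy=1 correct=0

`lane % 4`[1,0]⇒1
1: gr=0,th=1
[0] (1*2+0,0) = (2,0)
col: 1 vs 0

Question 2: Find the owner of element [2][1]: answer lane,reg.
c:1=>grp=1  r:2=>tig=1,lo=0
L=1*4+1=5  i=0=0

5,0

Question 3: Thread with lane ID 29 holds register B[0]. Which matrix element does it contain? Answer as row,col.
2,7

lane 29: gid=7 (29/4), tid=1 (29%4)
i=0: r=1*2+0=2, c=gid=7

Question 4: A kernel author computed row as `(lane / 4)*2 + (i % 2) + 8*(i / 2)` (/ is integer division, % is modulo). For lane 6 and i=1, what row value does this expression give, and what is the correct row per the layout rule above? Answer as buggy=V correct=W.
buggy=3 correct=5

`(lane / 4)*2 + (i % 2) + 8*(i / 2)`[6,1]->3
6: gid=1,tid=2
[1] (2*2+1,1) = (5,1)
row: 3 vs 5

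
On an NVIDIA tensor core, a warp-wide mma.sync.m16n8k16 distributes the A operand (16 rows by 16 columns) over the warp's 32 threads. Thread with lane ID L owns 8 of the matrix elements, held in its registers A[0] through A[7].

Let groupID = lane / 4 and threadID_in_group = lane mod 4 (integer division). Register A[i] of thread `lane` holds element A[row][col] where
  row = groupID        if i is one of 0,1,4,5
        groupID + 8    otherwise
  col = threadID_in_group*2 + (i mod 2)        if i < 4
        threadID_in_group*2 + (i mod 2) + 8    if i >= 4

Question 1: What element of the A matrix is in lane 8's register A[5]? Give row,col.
L=8→G=8>>2=2, T=8&3=0
[5]→row 2+0=2  col 0·2+1+8=9

2,9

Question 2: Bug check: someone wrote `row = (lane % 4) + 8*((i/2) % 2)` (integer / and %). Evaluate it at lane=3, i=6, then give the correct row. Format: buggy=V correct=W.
`(lane % 4) + 8*((i/2) % 2)`[3,6]->11
L=3->gid=3>>2=0, tid=3&3=3
[6]->row 0+8=8  col 3·2+0+8=14
row: 11 vs 8

buggy=11 correct=8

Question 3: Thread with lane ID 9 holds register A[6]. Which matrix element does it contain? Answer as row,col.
10,10

lane 9: gid=2 (9/4), tid=1 (9%4)
i=6: r=2+8=10, c=1*2+0+8=10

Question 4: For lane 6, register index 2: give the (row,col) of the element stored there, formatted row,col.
9,4

6: gid=1,tid=2
[2] (1+8,2*2+0+0) = (9,4)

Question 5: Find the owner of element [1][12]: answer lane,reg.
6,4

r=1⇒gr=1,Rb=0  c=12⇒Cb=1,th=2,odd=0
L=1*4+2=6  i=1*4+0*2+0=4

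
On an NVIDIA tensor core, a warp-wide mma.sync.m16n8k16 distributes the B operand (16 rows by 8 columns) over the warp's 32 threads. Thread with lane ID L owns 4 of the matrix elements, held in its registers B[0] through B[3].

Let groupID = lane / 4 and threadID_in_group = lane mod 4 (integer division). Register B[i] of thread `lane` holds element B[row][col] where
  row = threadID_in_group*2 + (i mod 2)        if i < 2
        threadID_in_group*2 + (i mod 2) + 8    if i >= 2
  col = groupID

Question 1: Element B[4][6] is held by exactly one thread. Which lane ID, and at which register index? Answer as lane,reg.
c=6->g=6  r=4->rb=0,t=2,b0=0
L=6*4+2=26  i=0*2+0=0

26,0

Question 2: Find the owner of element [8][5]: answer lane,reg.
c=5⇒gr=5  r=8⇒Rb=1,th=0,odd=0
L=5*4+0=20  i=1*2+0=2

20,2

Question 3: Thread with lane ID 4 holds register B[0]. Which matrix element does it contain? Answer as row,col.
lane 4→4/4=1, 4 mod 4=0
i=0  r:2·0+0+0→0  c:1

0,1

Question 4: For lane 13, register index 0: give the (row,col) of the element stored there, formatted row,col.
L=13->gid=13>>2=3, tid=13&3=1
[0]->row 1·2+0+0=2  col gid=3

2,3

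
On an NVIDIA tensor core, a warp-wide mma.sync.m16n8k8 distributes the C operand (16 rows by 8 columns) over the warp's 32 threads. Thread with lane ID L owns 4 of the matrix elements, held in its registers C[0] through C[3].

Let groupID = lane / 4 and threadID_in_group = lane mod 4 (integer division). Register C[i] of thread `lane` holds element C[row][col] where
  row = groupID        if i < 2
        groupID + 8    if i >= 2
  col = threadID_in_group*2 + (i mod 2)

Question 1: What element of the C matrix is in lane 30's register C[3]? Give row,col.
15,5

lane 30: grp=7 (30/4), tig=2 (30%4)
i=3: r=7+8=15, c=2*2+1=5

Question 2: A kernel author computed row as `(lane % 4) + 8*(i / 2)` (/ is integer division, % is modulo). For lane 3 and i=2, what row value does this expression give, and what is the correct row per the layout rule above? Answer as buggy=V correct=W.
`(lane % 4) + 8*(i / 2)`[3,2]->11
L=3->g=3>>2=0, t=3&3=3
[2]->row 0+8=8  col 3·2+0=6
row: 11 vs 8

buggy=11 correct=8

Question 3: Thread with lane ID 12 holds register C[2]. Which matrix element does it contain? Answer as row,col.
11,0

lane 12: g=3 (12/4), t=0 (12%4)
i=2: r=3+8=11, c=0*2+0=0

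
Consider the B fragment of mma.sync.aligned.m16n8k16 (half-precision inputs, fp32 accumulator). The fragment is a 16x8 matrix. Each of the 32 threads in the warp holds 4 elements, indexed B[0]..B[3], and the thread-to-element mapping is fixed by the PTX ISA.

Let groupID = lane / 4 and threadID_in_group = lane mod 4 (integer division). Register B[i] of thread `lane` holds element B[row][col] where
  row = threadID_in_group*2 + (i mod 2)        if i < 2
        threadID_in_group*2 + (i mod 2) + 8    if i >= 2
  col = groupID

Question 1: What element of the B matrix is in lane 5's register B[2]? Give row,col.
10,1

lane 5=>5/4=1, 5 mod 4=1
i=2  r:2·1+0+8=>10  c:1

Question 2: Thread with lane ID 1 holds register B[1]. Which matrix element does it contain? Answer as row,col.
L=1⇒gr=1>>2=0, th=1&3=1
[1]⇒row 1·2+1+0=3  col gr=0

3,0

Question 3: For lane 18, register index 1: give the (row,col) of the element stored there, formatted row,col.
lane 18=>18/4=4, 18 mod 4=2
i=1  r:2·2+1+0=>5  c:4

5,4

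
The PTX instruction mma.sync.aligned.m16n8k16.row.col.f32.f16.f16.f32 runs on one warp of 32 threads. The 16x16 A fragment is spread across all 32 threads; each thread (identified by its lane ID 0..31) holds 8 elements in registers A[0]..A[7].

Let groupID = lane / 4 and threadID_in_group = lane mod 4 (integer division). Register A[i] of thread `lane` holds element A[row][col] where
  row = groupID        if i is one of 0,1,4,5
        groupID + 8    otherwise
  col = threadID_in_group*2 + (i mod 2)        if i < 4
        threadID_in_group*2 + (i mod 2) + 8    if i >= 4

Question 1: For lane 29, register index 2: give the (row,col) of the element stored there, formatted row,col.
15,2

lane 29: grp=7 (29/4), tig=1 (29%4)
i=2: r=7+8=15, c=1*2+0+0=2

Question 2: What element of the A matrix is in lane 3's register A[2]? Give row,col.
lane 3: gr=0 (3/4), th=3 (3%4)
i=2: r=0+8=8, c=3*2+0+0=6

8,6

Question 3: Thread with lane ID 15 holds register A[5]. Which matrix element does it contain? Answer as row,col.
lane 15->15/4=3, 15 mod 4=3
i=5  r:3+0->3  c:2·3+1+8->15

3,15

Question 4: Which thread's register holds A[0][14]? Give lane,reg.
3,4

r:0=>grp=0,rB=0  c:14=>cB=1,tig=3,lo=0
L=0*4+3=3  i=1*4+0*2+0=4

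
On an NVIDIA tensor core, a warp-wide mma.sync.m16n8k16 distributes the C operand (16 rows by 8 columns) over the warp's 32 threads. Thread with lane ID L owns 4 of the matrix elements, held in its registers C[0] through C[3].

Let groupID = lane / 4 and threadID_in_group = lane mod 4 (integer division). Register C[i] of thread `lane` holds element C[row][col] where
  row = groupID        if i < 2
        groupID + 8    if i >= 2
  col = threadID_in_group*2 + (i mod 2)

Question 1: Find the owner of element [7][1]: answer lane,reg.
r=7->g=7,rb=0  c=1->t=0,b0=1
L=7*4+0=28  i=0*2+1=1

28,1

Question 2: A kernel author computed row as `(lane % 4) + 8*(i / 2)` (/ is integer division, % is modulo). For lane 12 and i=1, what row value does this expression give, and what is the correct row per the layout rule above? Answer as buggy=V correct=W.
`(lane % 4) + 8*(i / 2)`[12,1]->0
lane 12: gid=3 (12/4), tid=0 (12%4)
i=1: r=3+0=3, c=0*2+1=1
row: 0 vs 3

buggy=0 correct=3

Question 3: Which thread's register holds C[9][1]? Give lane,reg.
4,3

r=9->g=1,rb=1  c=1->t=0,b0=1
L=1*4+0=4  i=1*2+1=3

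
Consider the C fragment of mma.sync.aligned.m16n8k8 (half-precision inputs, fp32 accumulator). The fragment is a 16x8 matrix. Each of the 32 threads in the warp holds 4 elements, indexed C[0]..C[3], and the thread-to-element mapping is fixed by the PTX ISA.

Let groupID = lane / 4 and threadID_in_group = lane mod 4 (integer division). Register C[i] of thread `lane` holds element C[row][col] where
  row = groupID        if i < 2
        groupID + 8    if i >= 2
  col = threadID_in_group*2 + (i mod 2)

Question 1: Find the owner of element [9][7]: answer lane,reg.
r=9⇒gr=1,Rb=1  c=7⇒th=3,odd=1
L=1*4+3=7  i=1*2+1=3

7,3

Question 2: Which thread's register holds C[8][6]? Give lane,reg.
r: 8->gid=0,r8=1  c: 6->tid=3,i&1=0
L=0*4+3=3  i=1*2+0=2

3,2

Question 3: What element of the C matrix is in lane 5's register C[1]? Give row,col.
L=5->g=5>>2=1, t=5&3=1
[1]->row 1+0=1  col 1·2+1=3

1,3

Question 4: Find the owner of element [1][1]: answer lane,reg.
r=1->g=1,rb=0  c=1->t=0,b0=1
L=1*4+0=4  i=0*2+1=1

4,1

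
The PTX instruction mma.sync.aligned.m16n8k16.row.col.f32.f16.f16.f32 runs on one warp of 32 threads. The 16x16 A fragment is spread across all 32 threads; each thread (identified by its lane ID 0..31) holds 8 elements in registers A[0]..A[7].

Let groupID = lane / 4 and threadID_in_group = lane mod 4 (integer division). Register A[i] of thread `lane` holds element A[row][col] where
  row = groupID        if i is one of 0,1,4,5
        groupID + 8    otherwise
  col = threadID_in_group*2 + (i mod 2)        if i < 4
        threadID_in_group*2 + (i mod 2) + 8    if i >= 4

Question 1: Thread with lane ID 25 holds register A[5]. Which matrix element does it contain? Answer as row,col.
25: g=6,t=1
[5] (6+0,1*2+1+8) = (6,11)

6,11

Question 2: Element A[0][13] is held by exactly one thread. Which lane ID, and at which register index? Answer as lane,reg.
r:0=>grp=0,rB=0  c:13=>cB=1,tig=2,lo=1
L=0*4+2=2  i=1*4+0*2+1=5

2,5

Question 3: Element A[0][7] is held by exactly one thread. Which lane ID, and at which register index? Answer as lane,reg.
3,1

r=0→G=0,rhi=0  c=7→chi=0,T=3,p=1
L=0*4+3=3  i=0*4+0*2+1=1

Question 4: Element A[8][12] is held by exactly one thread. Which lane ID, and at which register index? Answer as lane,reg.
2,6

r=8⇒gr=0,Rb=1  c=12⇒Cb=1,th=2,odd=0
L=0*4+2=2  i=1*4+1*2+0=6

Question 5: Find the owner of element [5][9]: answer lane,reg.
r=5→G=5,rhi=0  c=9→chi=1,T=0,p=1
L=5*4+0=20  i=1*4+0*2+1=5

20,5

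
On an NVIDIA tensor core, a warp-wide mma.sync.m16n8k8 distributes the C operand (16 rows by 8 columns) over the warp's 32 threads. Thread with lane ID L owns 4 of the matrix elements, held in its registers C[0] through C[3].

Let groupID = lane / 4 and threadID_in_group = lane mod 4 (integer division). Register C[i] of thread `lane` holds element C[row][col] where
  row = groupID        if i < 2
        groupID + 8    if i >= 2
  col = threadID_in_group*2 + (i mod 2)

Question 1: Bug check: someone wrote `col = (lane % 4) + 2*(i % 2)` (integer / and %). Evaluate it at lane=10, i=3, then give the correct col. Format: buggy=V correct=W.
buggy=4 correct=5

`(lane % 4) + 2*(i % 2)`[10,3]->4
L=10->gid=10>>2=2, tid=10&3=2
[3]->row 2+8=10  col 2·2+1=5
col: 4 vs 5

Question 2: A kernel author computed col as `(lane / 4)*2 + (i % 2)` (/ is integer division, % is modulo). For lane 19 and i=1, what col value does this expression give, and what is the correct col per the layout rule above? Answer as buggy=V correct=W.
buggy=9 correct=7

`(lane / 4)*2 + (i % 2)`[19,1]→9
L=19→G=19>>2=4, T=19&3=3
[1]→row 4+0=4  col 3·2+1=7
col: 9 vs 7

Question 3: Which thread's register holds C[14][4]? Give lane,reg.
26,2

r=14→G=6,rhi=1  c=4→T=2,p=0
L=6*4+2=26  i=1*2+0=2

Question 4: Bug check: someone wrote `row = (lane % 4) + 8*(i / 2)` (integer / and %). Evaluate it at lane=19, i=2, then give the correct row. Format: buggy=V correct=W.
`(lane % 4) + 8*(i / 2)`[19,2]→11
lane 19→19/4=4, 19 mod 4=3
i=2  r:4+8→12  c:2·3+0→6
row: 11 vs 12

buggy=11 correct=12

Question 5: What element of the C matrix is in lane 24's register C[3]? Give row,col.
14,1

lane 24: grp=6 (24/4), tig=0 (24%4)
i=3: r=6+8=14, c=0*2+1=1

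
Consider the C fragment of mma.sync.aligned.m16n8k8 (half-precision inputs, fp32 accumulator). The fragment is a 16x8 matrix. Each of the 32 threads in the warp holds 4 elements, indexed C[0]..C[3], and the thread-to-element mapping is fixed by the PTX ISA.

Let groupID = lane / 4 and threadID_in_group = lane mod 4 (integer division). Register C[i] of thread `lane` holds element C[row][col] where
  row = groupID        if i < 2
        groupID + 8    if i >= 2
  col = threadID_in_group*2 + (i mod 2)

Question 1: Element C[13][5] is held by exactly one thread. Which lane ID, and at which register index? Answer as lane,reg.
22,3

r:13=>grp=5,rB=1  c:5=>tig=2,lo=1
L=5*4+2=22  i=1*2+1=3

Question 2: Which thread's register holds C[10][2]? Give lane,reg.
r: 10->gid=2,r8=1  c: 2->tid=1,i&1=0
L=2*4+1=9  i=1*2+0=2

9,2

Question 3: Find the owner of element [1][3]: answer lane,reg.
r=1⇒gr=1,Rb=0  c=3⇒th=1,odd=1
L=1*4+1=5  i=0*2+1=1

5,1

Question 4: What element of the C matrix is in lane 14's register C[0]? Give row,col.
3,4

14: G=3,T=2
[0] (3+0,2*2+0) = (3,4)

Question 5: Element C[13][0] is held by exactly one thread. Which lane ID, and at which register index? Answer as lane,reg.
20,2

r=13→G=5,rhi=1  c=0→T=0,p=0
L=5*4+0=20  i=1*2+0=2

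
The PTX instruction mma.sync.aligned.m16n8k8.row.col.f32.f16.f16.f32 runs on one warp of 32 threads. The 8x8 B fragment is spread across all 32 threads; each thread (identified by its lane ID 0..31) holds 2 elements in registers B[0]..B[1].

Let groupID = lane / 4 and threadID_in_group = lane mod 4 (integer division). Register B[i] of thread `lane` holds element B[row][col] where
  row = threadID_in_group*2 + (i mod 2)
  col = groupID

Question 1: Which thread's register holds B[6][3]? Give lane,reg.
15,0

c: 3->gid=3  r: 6->tid=3,i&1=0
L=3*4+3=15  i=0=0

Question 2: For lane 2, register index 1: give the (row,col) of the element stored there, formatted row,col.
5,0

2: grp=0,tig=2
[1] (2*2+1,0) = (5,0)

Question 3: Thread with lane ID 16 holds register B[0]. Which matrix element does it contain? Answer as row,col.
lane 16: gid=4 (16/4), tid=0 (16%4)
i=0: r=0*2+0=0, c=gid=4

0,4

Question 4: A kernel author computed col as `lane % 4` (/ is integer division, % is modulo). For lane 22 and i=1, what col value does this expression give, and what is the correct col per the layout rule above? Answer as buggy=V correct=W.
`lane % 4`[22,1]→2
lane 22→22/4=5, 22 mod 4=2
i=1  r:2·2+1→5  c:5
col: 2 vs 5

buggy=2 correct=5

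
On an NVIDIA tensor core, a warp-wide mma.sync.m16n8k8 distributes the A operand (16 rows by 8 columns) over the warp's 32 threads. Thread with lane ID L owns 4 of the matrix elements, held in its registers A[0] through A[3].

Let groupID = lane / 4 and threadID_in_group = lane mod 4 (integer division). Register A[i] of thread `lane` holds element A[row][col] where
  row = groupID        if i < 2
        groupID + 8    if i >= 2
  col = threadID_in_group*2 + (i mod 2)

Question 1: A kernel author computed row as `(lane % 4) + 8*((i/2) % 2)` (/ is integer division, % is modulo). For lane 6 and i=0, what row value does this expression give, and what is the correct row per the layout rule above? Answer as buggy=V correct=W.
buggy=2 correct=1

`(lane % 4) + 8*((i/2) % 2)`[6,0]->2
lane 6->6/4=1, 6 mod 4=2
i=0  r:1+0->1  c:2·2+0->4
row: 2 vs 1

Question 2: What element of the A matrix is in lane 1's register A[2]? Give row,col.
lane 1→1/4=0, 1 mod 4=1
i=2  r:0+8→8  c:2·1+0→2

8,2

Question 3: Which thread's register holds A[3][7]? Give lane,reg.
r=3->g=3,rb=0  c=7->t=3,b0=1
L=3*4+3=15  i=0*2+1=1

15,1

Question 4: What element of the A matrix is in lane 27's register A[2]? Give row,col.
lane 27=>27/4=6, 27 mod 4=3
i=2  r:6+8=>14  c:2·3+0=>6

14,6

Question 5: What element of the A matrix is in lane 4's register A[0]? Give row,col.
1,0

lane 4→4/4=1, 4 mod 4=0
i=0  r:1+0→1  c:2·0+0→0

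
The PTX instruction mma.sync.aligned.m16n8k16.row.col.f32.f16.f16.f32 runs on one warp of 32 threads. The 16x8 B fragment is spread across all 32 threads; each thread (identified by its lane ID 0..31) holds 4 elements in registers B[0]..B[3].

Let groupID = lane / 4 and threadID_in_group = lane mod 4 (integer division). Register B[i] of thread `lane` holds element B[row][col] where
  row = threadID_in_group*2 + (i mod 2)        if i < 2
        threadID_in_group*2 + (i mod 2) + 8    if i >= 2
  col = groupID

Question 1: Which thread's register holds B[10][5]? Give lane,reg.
21,2

c:5=>grp=5  r:10=>rB=1,tig=1,lo=0
L=5*4+1=21  i=1*2+0=2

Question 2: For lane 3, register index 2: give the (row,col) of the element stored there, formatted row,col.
3: gid=0,tid=3
[2] (3*2+0+8,0) = (14,0)

14,0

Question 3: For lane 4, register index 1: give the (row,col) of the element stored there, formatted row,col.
1,1

L=4⇒gr=4>>2=1, th=4&3=0
[1]⇒row 0·2+1+0=1  col gr=1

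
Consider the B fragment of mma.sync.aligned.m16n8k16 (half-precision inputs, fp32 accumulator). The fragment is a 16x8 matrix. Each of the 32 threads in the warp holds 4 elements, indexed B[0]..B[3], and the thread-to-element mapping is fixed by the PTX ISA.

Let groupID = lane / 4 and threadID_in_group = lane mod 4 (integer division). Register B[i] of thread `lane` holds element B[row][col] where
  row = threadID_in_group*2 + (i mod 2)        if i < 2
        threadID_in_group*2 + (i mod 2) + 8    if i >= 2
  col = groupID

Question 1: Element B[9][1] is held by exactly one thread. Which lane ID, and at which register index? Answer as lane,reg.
c=1→G=1  r=9→rhi=1,T=0,p=1
L=1*4+0=4  i=1*2+1=3

4,3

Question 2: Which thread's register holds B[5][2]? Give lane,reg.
c: 2->gid=2  r: 5->r8=0,tid=2,i&1=1
L=2*4+2=10  i=0*2+1=1

10,1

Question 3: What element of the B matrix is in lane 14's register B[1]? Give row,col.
lane 14: G=3 (14/4), T=2 (14%4)
i=1: r=2*2+1+0=5, c=G=3

5,3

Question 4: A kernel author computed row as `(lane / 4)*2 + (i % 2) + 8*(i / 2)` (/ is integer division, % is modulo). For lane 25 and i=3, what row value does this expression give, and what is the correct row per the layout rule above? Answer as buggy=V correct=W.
`(lane / 4)*2 + (i % 2) + 8*(i / 2)`[25,3]=>21
lane 25=>25/4=6, 25 mod 4=1
i=3  r:2·1+1+8=>11  c:6
row: 21 vs 11

buggy=21 correct=11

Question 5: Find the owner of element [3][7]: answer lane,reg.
c=7→G=7  r=3→rhi=0,T=1,p=1
L=7*4+1=29  i=0*2+1=1

29,1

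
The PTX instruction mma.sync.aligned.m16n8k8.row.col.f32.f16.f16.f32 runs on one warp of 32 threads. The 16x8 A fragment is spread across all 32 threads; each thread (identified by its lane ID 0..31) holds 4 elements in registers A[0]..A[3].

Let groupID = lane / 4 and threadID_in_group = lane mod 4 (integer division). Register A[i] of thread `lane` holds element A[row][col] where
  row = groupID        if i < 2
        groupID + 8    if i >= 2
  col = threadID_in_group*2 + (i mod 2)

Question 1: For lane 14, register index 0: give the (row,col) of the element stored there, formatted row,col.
3,4

14: grp=3,tig=2
[0] (3+0,2*2+0) = (3,4)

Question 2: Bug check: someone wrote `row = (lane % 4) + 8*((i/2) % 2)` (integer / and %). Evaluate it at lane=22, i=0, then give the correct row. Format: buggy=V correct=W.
`(lane % 4) + 8*((i/2) % 2)`[22,0]⇒2
lane 22⇒22/4=5, 22 mod 4=2
i=0  r:5+0⇒5  c:2·2+0⇒4
row: 2 vs 5

buggy=2 correct=5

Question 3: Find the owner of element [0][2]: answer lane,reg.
1,0

r=0→G=0,rhi=0  c=2→T=1,p=0
L=0*4+1=1  i=0*2+0=0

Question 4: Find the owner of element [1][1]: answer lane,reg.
4,1

r=1→G=1,rhi=0  c=1→T=0,p=1
L=1*4+0=4  i=0*2+1=1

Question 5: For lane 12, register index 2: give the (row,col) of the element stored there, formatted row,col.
11,0

12: gr=3,th=0
[2] (3+8,0*2+0) = (11,0)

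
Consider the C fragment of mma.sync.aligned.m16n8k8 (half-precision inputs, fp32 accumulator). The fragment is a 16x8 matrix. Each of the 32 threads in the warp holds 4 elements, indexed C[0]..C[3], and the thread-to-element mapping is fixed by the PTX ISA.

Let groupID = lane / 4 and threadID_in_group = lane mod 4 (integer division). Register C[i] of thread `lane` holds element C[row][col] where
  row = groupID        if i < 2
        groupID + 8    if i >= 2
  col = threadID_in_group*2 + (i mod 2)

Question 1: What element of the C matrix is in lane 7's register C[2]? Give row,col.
lane 7: gr=1 (7/4), th=3 (7%4)
i=2: r=1+8=9, c=3*2+0=6

9,6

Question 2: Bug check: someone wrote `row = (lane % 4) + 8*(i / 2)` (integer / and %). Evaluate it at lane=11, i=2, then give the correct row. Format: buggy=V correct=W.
`(lane % 4) + 8*(i / 2)`[11,2]->11
L=11->g=11>>2=2, t=11&3=3
[2]->row 2+8=10  col 3·2+0=6
row: 11 vs 10

buggy=11 correct=10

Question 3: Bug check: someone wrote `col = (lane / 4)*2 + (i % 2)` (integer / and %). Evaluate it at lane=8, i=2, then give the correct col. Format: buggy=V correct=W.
`(lane / 4)*2 + (i % 2)`[8,2]=>4
lane 8=>8/4=2, 8 mod 4=0
i=2  r:2+8=>10  c:2·0+0=>0
col: 4 vs 0

buggy=4 correct=0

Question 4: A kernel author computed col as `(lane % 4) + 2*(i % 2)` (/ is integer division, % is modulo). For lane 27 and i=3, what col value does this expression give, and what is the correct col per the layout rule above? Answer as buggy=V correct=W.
`(lane % 4) + 2*(i % 2)`[27,3]→5
lane 27: G=6 (27/4), T=3 (27%4)
i=3: r=6+8=14, c=3*2+1=7
col: 5 vs 7

buggy=5 correct=7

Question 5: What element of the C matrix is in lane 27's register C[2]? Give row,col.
14,6

lane 27: G=6 (27/4), T=3 (27%4)
i=2: r=6+8=14, c=3*2+0=6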